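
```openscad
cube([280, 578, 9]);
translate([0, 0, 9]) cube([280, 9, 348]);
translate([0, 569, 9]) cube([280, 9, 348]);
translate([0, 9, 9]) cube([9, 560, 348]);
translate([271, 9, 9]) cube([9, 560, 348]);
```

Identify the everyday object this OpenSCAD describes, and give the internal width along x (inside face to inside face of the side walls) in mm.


An open box. The internal width is 262 mm.

A 280×578 base slab with four walls standing on it — an open box. The base is 280 mm wide and the walls are 9 mm thick, so the internal width is 280 − 2 × 9 = 262 mm.


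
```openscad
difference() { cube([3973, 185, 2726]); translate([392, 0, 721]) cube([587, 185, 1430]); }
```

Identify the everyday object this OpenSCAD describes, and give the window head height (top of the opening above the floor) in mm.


A wall with a window opening. The window head height is 2151 mm.

A wall with a rectangular opening subtracted — a window. Sill at z = 721, opening 1430 mm tall, so the head is at 721 + 1430 = 2151 mm.


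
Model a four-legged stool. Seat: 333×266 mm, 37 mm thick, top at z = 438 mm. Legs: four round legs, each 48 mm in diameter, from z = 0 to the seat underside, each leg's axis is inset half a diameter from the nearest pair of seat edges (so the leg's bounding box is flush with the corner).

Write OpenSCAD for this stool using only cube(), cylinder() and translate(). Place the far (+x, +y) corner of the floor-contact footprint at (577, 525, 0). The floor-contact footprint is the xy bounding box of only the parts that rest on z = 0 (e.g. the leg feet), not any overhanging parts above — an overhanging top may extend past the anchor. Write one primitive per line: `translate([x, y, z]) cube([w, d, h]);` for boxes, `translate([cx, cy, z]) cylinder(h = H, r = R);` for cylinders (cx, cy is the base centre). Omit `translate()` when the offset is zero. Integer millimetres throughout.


translate([244, 259, 401]) cube([333, 266, 37]);
translate([268, 283, 0]) cylinder(h = 401, r = 24);
translate([553, 283, 0]) cylinder(h = 401, r = 24);
translate([268, 501, 0]) cylinder(h = 401, r = 24);
translate([553, 501, 0]) cylinder(h = 401, r = 24);


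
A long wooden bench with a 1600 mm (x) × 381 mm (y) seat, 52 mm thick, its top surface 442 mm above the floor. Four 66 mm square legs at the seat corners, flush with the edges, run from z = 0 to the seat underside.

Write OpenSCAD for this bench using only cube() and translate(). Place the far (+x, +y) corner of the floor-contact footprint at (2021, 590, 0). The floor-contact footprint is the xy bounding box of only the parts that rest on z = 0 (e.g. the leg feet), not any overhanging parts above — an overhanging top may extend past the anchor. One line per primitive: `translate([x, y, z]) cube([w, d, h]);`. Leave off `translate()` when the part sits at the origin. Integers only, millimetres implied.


translate([421, 209, 390]) cube([1600, 381, 52]);
translate([421, 209, 0]) cube([66, 66, 390]);
translate([421, 524, 0]) cube([66, 66, 390]);
translate([1955, 209, 0]) cube([66, 66, 390]);
translate([1955, 524, 0]) cube([66, 66, 390]);


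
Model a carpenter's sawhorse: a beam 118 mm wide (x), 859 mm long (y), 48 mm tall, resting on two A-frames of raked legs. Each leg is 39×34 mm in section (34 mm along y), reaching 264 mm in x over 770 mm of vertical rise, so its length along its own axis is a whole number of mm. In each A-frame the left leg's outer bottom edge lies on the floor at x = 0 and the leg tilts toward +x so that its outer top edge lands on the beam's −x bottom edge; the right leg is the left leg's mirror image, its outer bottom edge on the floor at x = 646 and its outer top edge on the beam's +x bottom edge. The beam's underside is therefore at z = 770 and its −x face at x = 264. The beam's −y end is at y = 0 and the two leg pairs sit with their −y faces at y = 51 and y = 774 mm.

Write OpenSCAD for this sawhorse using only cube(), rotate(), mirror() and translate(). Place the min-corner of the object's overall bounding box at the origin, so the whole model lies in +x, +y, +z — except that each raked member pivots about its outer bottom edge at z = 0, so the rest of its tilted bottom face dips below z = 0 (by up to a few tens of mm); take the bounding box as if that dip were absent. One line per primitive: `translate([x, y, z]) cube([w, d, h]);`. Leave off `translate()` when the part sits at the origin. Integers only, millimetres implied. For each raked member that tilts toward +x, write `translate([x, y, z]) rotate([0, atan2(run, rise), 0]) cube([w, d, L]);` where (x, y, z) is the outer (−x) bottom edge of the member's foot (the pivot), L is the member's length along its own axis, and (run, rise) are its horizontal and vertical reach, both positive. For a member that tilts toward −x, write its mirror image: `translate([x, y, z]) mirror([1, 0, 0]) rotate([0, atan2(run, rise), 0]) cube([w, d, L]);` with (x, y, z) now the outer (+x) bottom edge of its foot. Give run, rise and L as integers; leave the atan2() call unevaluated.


translate([264, 0, 770]) cube([118, 859, 48]);
translate([0, 51, 0]) rotate([0, atan2(264, 770), 0]) cube([39, 34, 814]);
translate([646, 51, 0]) mirror([1, 0, 0]) rotate([0, atan2(264, 770), 0]) cube([39, 34, 814]);
translate([0, 774, 0]) rotate([0, atan2(264, 770), 0]) cube([39, 34, 814]);
translate([646, 774, 0]) mirror([1, 0, 0]) rotate([0, atan2(264, 770), 0]) cube([39, 34, 814]);


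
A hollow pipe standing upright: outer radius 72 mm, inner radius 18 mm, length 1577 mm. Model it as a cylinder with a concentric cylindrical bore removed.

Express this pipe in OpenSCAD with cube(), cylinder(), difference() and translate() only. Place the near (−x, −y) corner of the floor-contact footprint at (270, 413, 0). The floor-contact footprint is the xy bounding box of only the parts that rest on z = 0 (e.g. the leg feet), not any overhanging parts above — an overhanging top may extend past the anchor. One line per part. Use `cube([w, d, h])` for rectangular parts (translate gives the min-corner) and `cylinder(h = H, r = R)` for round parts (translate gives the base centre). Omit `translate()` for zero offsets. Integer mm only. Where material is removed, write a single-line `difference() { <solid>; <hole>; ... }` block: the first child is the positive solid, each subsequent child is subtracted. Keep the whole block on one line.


difference() { translate([342, 485, 0]) cylinder(h = 1577, r = 72); translate([342, 485, 0]) cylinder(h = 1577, r = 18); }


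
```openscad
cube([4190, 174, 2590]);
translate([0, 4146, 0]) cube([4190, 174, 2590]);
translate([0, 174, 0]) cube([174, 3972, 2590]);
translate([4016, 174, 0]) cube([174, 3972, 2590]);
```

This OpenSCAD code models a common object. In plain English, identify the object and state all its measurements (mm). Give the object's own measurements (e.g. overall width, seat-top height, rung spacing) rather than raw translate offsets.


The wall frame of a small rectangular building: four walls, each 2590 mm tall and 174 mm thick, enclosing a footprint 4190 mm (x) by 4320 mm (y) outside-to-outside, with no floor or roof. The front and back walls (the −y and +y sides) span the full width; the two side walls fit between them.


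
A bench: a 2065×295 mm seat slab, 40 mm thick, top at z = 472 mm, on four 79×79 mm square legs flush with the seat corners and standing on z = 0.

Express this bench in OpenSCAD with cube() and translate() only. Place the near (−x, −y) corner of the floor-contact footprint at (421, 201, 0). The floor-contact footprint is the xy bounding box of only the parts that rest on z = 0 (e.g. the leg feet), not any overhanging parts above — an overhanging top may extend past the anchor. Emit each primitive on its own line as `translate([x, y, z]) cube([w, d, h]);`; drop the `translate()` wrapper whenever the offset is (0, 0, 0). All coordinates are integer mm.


translate([421, 201, 432]) cube([2065, 295, 40]);
translate([421, 201, 0]) cube([79, 79, 432]);
translate([421, 417, 0]) cube([79, 79, 432]);
translate([2407, 201, 0]) cube([79, 79, 432]);
translate([2407, 417, 0]) cube([79, 79, 432]);


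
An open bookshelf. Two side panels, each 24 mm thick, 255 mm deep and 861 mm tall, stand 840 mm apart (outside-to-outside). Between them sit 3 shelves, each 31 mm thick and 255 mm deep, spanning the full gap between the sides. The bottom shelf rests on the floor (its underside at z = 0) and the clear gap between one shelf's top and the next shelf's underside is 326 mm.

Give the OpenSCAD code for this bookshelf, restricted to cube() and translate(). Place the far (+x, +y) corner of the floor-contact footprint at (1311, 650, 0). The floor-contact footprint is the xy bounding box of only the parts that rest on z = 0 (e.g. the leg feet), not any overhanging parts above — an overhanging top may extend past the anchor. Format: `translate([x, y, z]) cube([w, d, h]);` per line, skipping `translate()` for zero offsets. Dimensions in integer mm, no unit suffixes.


translate([471, 395, 0]) cube([24, 255, 861]);
translate([1287, 395, 0]) cube([24, 255, 861]);
translate([495, 395, 0]) cube([792, 255, 31]);
translate([495, 395, 357]) cube([792, 255, 31]);
translate([495, 395, 714]) cube([792, 255, 31]);


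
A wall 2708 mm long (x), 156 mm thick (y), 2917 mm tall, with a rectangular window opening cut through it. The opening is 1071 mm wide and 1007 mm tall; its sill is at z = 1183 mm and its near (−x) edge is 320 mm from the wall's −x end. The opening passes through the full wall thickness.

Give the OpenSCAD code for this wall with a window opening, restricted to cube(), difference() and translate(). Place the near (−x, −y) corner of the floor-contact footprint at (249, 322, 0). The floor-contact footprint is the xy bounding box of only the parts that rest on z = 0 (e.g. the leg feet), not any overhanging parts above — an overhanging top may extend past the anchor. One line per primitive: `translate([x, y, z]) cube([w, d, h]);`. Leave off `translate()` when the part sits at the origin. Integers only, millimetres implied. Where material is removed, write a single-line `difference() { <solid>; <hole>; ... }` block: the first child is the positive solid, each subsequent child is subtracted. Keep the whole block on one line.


difference() { translate([249, 322, 0]) cube([2708, 156, 2917]); translate([569, 322, 1183]) cube([1071, 156, 1007]); }


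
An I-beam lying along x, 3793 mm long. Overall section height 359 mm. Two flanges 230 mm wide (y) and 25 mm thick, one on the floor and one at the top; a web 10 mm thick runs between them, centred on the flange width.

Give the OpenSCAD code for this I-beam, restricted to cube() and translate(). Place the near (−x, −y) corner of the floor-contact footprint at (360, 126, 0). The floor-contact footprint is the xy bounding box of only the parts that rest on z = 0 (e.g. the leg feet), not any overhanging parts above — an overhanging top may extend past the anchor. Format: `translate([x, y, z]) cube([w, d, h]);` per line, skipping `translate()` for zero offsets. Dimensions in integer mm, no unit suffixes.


translate([360, 126, 0]) cube([3793, 230, 25]);
translate([360, 236, 25]) cube([3793, 10, 309]);
translate([360, 126, 334]) cube([3793, 230, 25]);


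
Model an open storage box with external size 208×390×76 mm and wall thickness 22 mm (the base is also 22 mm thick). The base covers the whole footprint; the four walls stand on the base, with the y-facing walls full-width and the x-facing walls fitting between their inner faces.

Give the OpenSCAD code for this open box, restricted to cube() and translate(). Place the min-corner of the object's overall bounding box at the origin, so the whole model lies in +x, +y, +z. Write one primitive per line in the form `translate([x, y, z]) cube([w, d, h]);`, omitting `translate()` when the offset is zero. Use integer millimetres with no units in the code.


cube([208, 390, 22]);
translate([0, 0, 22]) cube([208, 22, 54]);
translate([0, 368, 22]) cube([208, 22, 54]);
translate([0, 22, 22]) cube([22, 346, 54]);
translate([186, 22, 22]) cube([22, 346, 54]);


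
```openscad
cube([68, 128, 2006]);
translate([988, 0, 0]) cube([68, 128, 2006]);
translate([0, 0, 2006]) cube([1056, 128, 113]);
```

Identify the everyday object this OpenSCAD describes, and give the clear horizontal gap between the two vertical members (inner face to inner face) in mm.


A door frame. The clear opening width is 920 mm.

Two 2006 mm tall posts with a header on top — a door frame. The left jamb is 68 mm wide at x = 0; the right jamb starts at x = 988. The clear opening is 988 − 68 = 920 mm.


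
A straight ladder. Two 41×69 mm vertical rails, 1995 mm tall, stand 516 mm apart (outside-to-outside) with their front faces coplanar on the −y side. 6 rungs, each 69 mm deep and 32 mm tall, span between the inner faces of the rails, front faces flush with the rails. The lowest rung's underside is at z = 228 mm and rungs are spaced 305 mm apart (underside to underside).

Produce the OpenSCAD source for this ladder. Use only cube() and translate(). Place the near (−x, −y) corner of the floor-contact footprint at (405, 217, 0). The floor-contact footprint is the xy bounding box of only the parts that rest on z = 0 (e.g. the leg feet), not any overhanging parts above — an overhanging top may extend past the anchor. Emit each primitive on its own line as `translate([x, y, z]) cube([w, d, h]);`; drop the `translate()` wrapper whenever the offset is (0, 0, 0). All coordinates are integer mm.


translate([405, 217, 0]) cube([41, 69, 1995]);
translate([880, 217, 0]) cube([41, 69, 1995]);
translate([446, 217, 228]) cube([434, 69, 32]);
translate([446, 217, 533]) cube([434, 69, 32]);
translate([446, 217, 838]) cube([434, 69, 32]);
translate([446, 217, 1143]) cube([434, 69, 32]);
translate([446, 217, 1448]) cube([434, 69, 32]);
translate([446, 217, 1753]) cube([434, 69, 32]);


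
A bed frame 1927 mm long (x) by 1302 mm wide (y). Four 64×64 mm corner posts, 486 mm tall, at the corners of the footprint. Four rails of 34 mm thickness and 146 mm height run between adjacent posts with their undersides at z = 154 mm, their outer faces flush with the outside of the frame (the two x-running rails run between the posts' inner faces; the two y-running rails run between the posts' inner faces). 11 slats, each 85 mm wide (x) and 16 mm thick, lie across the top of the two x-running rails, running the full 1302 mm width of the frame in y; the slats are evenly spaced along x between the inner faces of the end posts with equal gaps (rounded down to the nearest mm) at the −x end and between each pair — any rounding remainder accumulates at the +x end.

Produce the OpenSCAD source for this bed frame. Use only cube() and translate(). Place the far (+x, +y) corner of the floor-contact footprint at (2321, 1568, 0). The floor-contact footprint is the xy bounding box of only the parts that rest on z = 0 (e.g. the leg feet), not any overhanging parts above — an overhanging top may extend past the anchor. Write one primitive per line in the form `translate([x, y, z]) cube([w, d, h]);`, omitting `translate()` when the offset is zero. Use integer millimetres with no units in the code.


translate([394, 266, 0]) cube([64, 64, 486]);
translate([394, 1504, 0]) cube([64, 64, 486]);
translate([2257, 266, 0]) cube([64, 64, 486]);
translate([2257, 1504, 0]) cube([64, 64, 486]);
translate([458, 266, 154]) cube([1799, 34, 146]);
translate([458, 1534, 154]) cube([1799, 34, 146]);
translate([394, 330, 154]) cube([34, 1174, 146]);
translate([2287, 330, 154]) cube([34, 1174, 146]);
translate([530, 266, 300]) cube([85, 1302, 16]);
translate([687, 266, 300]) cube([85, 1302, 16]);
translate([844, 266, 300]) cube([85, 1302, 16]);
translate([1001, 266, 300]) cube([85, 1302, 16]);
translate([1158, 266, 300]) cube([85, 1302, 16]);
translate([1315, 266, 300]) cube([85, 1302, 16]);
translate([1472, 266, 300]) cube([85, 1302, 16]);
translate([1629, 266, 300]) cube([85, 1302, 16]);
translate([1786, 266, 300]) cube([85, 1302, 16]);
translate([1943, 266, 300]) cube([85, 1302, 16]);
translate([2100, 266, 300]) cube([85, 1302, 16]);


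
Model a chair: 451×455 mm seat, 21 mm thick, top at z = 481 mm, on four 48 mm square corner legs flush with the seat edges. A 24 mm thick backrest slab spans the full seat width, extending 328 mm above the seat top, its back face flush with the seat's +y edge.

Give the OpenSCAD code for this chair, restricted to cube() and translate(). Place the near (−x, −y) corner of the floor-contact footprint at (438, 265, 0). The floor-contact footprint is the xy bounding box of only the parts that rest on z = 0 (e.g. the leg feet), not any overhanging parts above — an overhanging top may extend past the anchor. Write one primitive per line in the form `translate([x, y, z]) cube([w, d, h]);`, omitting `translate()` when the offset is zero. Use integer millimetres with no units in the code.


// leg_h = 481 - 21 = 460
translate([438, 265, 460]) cube([451, 455, 21]);
translate([438, 265, 0]) cube([48, 48, 460]);
translate([841, 265, 0]) cube([48, 48, 460]);
translate([438, 672, 0]) cube([48, 48, 460]);
translate([841, 672, 0]) cube([48, 48, 460]);
translate([438, 696, 481]) cube([451, 24, 328]);


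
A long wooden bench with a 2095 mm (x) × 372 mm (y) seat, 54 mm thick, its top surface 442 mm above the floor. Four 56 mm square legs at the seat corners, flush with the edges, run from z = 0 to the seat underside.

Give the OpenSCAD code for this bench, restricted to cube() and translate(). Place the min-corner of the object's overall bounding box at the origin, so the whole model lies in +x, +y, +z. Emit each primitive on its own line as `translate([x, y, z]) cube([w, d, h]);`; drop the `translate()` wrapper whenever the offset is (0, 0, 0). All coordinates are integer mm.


// leg_h = 442 − 54 = 388
translate([0, 0, 388]) cube([2095, 372, 54]);
cube([56, 56, 388]);
translate([0, 316, 0]) cube([56, 56, 388]);
translate([2039, 0, 0]) cube([56, 56, 388]);
translate([2039, 316, 0]) cube([56, 56, 388]);


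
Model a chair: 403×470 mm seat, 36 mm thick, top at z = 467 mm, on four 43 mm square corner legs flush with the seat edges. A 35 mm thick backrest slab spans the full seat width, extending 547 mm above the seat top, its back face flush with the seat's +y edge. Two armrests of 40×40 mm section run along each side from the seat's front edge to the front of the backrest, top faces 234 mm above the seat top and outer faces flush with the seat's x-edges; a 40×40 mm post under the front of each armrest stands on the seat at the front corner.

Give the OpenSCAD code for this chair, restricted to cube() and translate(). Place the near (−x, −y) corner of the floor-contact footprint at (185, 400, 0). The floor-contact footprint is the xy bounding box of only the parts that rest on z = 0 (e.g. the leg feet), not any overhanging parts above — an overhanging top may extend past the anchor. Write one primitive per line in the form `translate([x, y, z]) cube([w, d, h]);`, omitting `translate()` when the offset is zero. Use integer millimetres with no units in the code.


translate([185, 400, 431]) cube([403, 470, 36]);
translate([185, 400, 0]) cube([43, 43, 431]);
translate([545, 400, 0]) cube([43, 43, 431]);
translate([185, 827, 0]) cube([43, 43, 431]);
translate([545, 827, 0]) cube([43, 43, 431]);
translate([185, 835, 467]) cube([403, 35, 547]);
translate([185, 400, 661]) cube([40, 435, 40]);
translate([548, 400, 661]) cube([40, 435, 40]);
translate([185, 400, 467]) cube([40, 40, 194]);
translate([548, 400, 467]) cube([40, 40, 194]);


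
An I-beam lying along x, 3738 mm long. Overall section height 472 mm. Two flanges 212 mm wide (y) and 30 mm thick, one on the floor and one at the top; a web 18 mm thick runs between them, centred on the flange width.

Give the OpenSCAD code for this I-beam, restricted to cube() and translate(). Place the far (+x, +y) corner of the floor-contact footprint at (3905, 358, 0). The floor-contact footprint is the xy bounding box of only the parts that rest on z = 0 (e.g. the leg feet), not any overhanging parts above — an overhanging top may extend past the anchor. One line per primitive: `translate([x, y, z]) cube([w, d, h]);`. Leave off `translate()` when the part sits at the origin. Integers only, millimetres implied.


translate([167, 146, 0]) cube([3738, 212, 30]);
translate([167, 243, 30]) cube([3738, 18, 412]);
translate([167, 146, 442]) cube([3738, 212, 30]);


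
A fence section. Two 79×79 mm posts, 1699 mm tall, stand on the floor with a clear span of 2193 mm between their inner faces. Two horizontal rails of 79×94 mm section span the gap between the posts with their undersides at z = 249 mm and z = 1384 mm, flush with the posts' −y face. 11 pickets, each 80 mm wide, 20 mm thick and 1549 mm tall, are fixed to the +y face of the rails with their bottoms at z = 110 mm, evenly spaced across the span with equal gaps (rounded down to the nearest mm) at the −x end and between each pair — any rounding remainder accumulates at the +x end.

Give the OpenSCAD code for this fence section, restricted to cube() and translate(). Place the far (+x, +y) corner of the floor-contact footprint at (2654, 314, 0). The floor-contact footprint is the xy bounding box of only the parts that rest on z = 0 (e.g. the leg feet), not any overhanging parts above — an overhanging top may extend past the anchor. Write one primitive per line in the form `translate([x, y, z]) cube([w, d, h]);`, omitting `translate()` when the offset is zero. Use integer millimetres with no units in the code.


translate([303, 235, 0]) cube([79, 79, 1699]);
translate([2575, 235, 0]) cube([79, 79, 1699]);
translate([382, 235, 249]) cube([2193, 79, 94]);
translate([382, 235, 1384]) cube([2193, 79, 94]);
translate([491, 314, 110]) cube([80, 20, 1549]);
translate([680, 314, 110]) cube([80, 20, 1549]);
translate([869, 314, 110]) cube([80, 20, 1549]);
translate([1058, 314, 110]) cube([80, 20, 1549]);
translate([1247, 314, 110]) cube([80, 20, 1549]);
translate([1436, 314, 110]) cube([80, 20, 1549]);
translate([1625, 314, 110]) cube([80, 20, 1549]);
translate([1814, 314, 110]) cube([80, 20, 1549]);
translate([2003, 314, 110]) cube([80, 20, 1549]);
translate([2192, 314, 110]) cube([80, 20, 1549]);
translate([2381, 314, 110]) cube([80, 20, 1549]);


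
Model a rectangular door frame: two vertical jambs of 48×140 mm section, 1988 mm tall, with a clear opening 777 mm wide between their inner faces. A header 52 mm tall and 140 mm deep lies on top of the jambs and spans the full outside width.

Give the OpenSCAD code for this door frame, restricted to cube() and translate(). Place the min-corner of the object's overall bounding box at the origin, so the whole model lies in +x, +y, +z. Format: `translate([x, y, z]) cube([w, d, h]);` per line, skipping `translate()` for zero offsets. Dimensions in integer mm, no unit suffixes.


cube([48, 140, 1988]);
translate([825, 0, 0]) cube([48, 140, 1988]);
translate([0, 0, 1988]) cube([873, 140, 52]);


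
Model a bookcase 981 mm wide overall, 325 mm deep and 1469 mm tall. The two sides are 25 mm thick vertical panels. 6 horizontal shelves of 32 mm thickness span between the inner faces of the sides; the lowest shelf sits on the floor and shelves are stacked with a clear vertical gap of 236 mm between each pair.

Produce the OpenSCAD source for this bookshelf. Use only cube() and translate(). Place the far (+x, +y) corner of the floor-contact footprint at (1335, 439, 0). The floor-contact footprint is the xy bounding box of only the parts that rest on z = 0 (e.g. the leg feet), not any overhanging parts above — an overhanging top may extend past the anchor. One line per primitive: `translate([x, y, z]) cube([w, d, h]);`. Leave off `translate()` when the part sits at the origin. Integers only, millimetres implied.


translate([354, 114, 0]) cube([25, 325, 1469]);
translate([1310, 114, 0]) cube([25, 325, 1469]);
translate([379, 114, 0]) cube([931, 325, 32]);
translate([379, 114, 268]) cube([931, 325, 32]);
translate([379, 114, 536]) cube([931, 325, 32]);
translate([379, 114, 804]) cube([931, 325, 32]);
translate([379, 114, 1072]) cube([931, 325, 32]);
translate([379, 114, 1340]) cube([931, 325, 32]);


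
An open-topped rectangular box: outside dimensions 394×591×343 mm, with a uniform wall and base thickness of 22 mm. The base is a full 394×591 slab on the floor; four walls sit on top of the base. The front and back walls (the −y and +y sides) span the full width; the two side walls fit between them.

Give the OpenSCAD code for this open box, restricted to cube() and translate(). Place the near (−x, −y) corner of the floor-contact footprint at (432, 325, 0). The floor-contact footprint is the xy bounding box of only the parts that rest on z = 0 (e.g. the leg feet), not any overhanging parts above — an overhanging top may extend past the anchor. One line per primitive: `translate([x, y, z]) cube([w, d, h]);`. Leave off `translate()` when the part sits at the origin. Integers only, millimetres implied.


translate([432, 325, 0]) cube([394, 591, 22]);
translate([432, 325, 22]) cube([394, 22, 321]);
translate([432, 894, 22]) cube([394, 22, 321]);
translate([432, 347, 22]) cube([22, 547, 321]);
translate([804, 347, 22]) cube([22, 547, 321]);


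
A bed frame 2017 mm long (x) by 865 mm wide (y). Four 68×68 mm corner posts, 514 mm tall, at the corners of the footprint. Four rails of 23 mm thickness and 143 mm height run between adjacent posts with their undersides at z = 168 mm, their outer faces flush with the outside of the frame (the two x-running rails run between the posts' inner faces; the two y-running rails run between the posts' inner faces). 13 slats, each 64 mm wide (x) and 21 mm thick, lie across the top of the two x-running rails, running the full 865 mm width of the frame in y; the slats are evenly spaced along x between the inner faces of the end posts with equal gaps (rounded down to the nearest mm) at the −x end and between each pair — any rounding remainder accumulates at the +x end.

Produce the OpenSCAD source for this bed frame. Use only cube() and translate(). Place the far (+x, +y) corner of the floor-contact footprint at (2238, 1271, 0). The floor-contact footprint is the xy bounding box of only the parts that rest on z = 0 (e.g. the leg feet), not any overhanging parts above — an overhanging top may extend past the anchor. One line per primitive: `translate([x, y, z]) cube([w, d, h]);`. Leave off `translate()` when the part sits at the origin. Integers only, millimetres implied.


// slat z = rail_z + rail_h = 168 + 143 = 311
// slat gap = ⌊(1881 − 13·64) / 14⌋ = 74
translate([221, 406, 0]) cube([68, 68, 514]);
translate([221, 1203, 0]) cube([68, 68, 514]);
translate([2170, 406, 0]) cube([68, 68, 514]);
translate([2170, 1203, 0]) cube([68, 68, 514]);
translate([289, 406, 168]) cube([1881, 23, 143]);
translate([289, 1248, 168]) cube([1881, 23, 143]);
translate([221, 474, 168]) cube([23, 729, 143]);
translate([2215, 474, 168]) cube([23, 729, 143]);
translate([363, 406, 311]) cube([64, 865, 21]);
translate([501, 406, 311]) cube([64, 865, 21]);
translate([639, 406, 311]) cube([64, 865, 21]);
translate([777, 406, 311]) cube([64, 865, 21]);
translate([915, 406, 311]) cube([64, 865, 21]);
translate([1053, 406, 311]) cube([64, 865, 21]);
translate([1191, 406, 311]) cube([64, 865, 21]);
translate([1329, 406, 311]) cube([64, 865, 21]);
translate([1467, 406, 311]) cube([64, 865, 21]);
translate([1605, 406, 311]) cube([64, 865, 21]);
translate([1743, 406, 311]) cube([64, 865, 21]);
translate([1881, 406, 311]) cube([64, 865, 21]);
translate([2019, 406, 311]) cube([64, 865, 21]);


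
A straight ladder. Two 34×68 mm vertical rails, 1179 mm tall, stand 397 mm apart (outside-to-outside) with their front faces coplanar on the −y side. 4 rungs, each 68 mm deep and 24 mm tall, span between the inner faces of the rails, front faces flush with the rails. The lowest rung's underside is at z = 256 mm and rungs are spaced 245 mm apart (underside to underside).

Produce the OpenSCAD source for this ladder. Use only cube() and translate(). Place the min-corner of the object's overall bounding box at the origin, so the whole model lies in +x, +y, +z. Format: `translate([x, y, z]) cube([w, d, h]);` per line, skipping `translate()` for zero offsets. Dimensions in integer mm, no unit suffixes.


// rung span = 397 - 2*34 = 329
// rung[k] z = 256 + k*245
cube([34, 68, 1179]);
translate([363, 0, 0]) cube([34, 68, 1179]);
translate([34, 0, 256]) cube([329, 68, 24]);
translate([34, 0, 501]) cube([329, 68, 24]);
translate([34, 0, 746]) cube([329, 68, 24]);
translate([34, 0, 991]) cube([329, 68, 24]);


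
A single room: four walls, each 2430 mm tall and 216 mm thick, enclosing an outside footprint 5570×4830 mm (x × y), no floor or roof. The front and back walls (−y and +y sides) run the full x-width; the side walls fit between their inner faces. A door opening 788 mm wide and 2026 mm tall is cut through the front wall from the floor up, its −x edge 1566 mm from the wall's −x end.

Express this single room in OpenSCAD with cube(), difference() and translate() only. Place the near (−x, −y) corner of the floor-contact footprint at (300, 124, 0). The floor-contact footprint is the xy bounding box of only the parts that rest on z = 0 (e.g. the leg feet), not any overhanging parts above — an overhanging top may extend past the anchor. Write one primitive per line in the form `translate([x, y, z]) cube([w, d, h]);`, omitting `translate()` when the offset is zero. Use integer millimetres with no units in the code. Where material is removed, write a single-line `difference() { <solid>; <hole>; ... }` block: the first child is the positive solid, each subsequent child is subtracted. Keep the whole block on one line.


difference() { translate([300, 124, 0]) cube([5570, 216, 2430]); translate([1866, 124, 0]) cube([788, 216, 2026]); }
translate([300, 4738, 0]) cube([5570, 216, 2430]);
translate([300, 340, 0]) cube([216, 4398, 2430]);
translate([5654, 340, 0]) cube([216, 4398, 2430]);


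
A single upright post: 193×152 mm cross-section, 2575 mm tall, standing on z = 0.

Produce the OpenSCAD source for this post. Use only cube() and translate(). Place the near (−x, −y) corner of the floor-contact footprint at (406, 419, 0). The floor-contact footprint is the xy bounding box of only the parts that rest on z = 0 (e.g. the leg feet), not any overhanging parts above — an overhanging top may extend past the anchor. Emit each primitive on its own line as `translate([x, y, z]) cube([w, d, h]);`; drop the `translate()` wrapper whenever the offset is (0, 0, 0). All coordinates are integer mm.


translate([406, 419, 0]) cube([193, 152, 2575]);


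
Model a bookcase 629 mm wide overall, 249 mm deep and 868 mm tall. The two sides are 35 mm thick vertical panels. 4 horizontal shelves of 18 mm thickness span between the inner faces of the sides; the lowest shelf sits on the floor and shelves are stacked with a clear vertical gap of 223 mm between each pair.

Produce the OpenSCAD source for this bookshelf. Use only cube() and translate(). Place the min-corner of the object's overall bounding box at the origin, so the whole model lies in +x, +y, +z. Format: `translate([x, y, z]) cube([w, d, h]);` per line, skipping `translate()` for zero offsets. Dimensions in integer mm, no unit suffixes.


cube([35, 249, 868]);
translate([594, 0, 0]) cube([35, 249, 868]);
translate([35, 0, 0]) cube([559, 249, 18]);
translate([35, 0, 241]) cube([559, 249, 18]);
translate([35, 0, 482]) cube([559, 249, 18]);
translate([35, 0, 723]) cube([559, 249, 18]);


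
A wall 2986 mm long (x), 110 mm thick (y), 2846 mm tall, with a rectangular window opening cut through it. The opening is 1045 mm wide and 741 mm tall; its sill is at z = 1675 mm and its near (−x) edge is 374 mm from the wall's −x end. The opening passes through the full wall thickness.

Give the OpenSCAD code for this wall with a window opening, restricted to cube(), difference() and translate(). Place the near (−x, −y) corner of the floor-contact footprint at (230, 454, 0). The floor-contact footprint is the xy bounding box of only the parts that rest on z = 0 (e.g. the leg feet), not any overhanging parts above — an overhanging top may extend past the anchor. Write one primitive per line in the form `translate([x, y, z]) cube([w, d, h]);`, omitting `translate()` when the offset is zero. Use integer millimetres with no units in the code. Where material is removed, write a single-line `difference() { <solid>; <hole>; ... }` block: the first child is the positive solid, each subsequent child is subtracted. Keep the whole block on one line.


difference() { translate([230, 454, 0]) cube([2986, 110, 2846]); translate([604, 454, 1675]) cube([1045, 110, 741]); }


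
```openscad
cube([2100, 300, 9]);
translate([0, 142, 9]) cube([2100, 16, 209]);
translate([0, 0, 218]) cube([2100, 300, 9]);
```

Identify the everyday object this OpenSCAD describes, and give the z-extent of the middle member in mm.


An I-beam. The web height is 209 mm.

Two wide flanges with a thin centred web — an I-beam. Overall 227 mm minus two 9 mm flanges gives a web of 227 − 2·9 = 209 mm.


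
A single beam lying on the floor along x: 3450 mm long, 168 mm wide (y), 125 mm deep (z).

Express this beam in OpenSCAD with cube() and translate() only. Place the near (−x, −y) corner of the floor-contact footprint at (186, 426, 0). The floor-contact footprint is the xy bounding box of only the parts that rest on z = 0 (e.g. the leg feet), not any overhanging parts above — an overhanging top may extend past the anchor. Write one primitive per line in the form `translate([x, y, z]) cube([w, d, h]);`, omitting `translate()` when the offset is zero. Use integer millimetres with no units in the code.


translate([186, 426, 0]) cube([3450, 168, 125]);


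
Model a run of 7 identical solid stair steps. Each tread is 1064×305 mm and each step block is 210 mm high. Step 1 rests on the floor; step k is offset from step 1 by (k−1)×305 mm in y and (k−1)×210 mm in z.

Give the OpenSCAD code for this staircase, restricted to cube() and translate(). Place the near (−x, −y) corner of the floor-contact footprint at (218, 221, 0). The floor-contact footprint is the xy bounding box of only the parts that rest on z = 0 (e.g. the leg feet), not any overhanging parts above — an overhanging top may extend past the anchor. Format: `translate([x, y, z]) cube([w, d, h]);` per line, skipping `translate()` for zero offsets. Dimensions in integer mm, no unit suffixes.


translate([218, 221, 0]) cube([1064, 305, 210]);
translate([218, 526, 210]) cube([1064, 305, 210]);
translate([218, 831, 420]) cube([1064, 305, 210]);
translate([218, 1136, 630]) cube([1064, 305, 210]);
translate([218, 1441, 840]) cube([1064, 305, 210]);
translate([218, 1746, 1050]) cube([1064, 305, 210]);
translate([218, 2051, 1260]) cube([1064, 305, 210]);


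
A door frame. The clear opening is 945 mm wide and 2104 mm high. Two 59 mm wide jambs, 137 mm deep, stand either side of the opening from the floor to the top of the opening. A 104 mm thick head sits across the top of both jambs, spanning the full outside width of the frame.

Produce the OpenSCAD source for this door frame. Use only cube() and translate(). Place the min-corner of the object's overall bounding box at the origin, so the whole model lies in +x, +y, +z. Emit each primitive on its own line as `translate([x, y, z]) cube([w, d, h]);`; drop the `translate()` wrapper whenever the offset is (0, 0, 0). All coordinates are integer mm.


cube([59, 137, 2104]);
translate([1004, 0, 0]) cube([59, 137, 2104]);
translate([0, 0, 2104]) cube([1063, 137, 104]);


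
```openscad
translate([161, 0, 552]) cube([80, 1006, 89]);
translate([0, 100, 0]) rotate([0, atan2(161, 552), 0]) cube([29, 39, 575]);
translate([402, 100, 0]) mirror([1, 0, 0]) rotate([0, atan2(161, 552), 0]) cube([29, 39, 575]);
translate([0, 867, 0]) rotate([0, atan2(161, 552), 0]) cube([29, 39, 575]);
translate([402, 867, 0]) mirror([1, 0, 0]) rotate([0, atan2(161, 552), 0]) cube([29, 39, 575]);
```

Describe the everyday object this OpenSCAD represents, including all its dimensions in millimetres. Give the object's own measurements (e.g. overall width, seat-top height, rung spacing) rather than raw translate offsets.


A sawhorse. A 80×1006×89 mm beam (x, y, z) sits on two A-frame leg pairs. Each pair is two raked legs of 29×39 mm section (39 mm along y) splaying symmetrically in x. Each leg rises 552 mm vertically over 161 mm of horizontal reach and is 575 mm long along its own axis. Every leg's outer bottom edge rests on the floor and its outer top edge meets a bottom edge of the beam — the left legs (tilting toward +x) meet the beam's −x bottom edge, the right legs (their mirror images, tilting toward −x) meet its +x bottom edge — so the leg tops tuck under the beam, the beam's underside is 552 mm above the floor, and the feet are 402 mm apart outside-to-outside with the beam centred between them. The two leg pairs are set in 100 mm from either end of the beam.


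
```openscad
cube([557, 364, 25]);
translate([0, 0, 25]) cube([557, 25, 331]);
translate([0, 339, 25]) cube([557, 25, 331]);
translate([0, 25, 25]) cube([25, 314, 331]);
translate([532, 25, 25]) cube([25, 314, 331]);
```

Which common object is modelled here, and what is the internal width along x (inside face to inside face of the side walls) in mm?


An open box. The internal width is 507 mm.

A 557×364 base slab with four walls standing on it — an open box. The base is 557 mm wide and the walls are 25 mm thick, so the internal width is 557 − 2 × 25 = 507 mm.


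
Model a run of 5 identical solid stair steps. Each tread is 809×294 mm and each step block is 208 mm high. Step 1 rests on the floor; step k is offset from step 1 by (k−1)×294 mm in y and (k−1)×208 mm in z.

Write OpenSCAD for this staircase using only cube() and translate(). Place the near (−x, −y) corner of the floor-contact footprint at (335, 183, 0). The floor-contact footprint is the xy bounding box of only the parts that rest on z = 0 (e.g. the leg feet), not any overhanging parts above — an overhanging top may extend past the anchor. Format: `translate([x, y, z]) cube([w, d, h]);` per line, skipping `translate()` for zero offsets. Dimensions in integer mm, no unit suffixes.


translate([335, 183, 0]) cube([809, 294, 208]);
translate([335, 477, 208]) cube([809, 294, 208]);
translate([335, 771, 416]) cube([809, 294, 208]);
translate([335, 1065, 624]) cube([809, 294, 208]);
translate([335, 1359, 832]) cube([809, 294, 208]);


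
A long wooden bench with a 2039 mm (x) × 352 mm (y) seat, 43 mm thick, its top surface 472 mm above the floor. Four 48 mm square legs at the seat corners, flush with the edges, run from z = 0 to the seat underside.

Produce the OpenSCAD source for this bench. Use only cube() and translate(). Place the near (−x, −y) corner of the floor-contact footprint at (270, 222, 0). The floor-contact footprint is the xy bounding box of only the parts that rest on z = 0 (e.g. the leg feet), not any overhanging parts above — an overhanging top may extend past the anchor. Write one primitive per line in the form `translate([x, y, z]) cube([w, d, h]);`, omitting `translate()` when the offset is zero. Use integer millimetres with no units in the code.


// leg_h = 472 − 43 = 429
translate([270, 222, 429]) cube([2039, 352, 43]);
translate([270, 222, 0]) cube([48, 48, 429]);
translate([270, 526, 0]) cube([48, 48, 429]);
translate([2261, 222, 0]) cube([48, 48, 429]);
translate([2261, 526, 0]) cube([48, 48, 429]);


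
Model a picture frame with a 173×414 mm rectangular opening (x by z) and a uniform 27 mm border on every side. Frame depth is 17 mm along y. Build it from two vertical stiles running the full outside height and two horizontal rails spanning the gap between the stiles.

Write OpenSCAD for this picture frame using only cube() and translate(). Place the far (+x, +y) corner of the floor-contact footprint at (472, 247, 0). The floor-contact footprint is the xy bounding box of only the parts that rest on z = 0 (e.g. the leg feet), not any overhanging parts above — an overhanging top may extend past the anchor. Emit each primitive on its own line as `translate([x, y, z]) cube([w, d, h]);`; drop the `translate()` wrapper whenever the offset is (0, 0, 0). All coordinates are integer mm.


translate([245, 230, 0]) cube([27, 17, 468]);
translate([445, 230, 0]) cube([27, 17, 468]);
translate([272, 230, 0]) cube([173, 17, 27]);
translate([272, 230, 441]) cube([173, 17, 27]);
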